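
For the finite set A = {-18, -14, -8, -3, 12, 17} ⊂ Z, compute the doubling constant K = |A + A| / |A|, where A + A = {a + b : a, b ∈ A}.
K = |A + A| / |A| = 19/6

Enumerate A + A = {a + b : a, b ∈ A}. With |A| = 6, there are |A|^2 = 36 ordered sum pairs; collecting distinct values, A + A = {-36, -32, -28, -26, -22, -21, -17, -16, -11, -6, -2, -1, 3, 4, 9, 14, 24, 29, 34}, so |A + A| = 19. Thus K = 19/6. For comparison, the minimum possible |A + A| over all 6-element sets is 2·6 − 1 = 11 (so min K = 11/6), attained only by arithmetic progressions.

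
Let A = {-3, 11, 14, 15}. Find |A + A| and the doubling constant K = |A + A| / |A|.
K = |A + A| / |A| = 10/4 = 5/2

Enumerate A + A = {a + b : a, b ∈ A}. With |A| = 4, there are |A|^2 = 16 ordered sum pairs; collecting distinct values, A + A = {-6, 8, 11, 12, 22, 25, 26, 28, 29, 30}, so |A + A| = 10. Thus K = 10/4 = 5/2. For comparison, the minimum possible |A + A| over all 4-element sets is 2·4 − 1 = 7 (so min K = 7/4), attained only by arithmetic progressions.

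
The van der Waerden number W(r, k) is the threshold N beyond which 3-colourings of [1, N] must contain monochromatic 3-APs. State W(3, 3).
W(3, 3) = 27

This is a classical value, W(3, 3) = 27, established by combining an explicit 3-colouring of {1, ..., 26} with no monochromatic 3-AP (giving the lower bound W(3, 3) > 26) and a finite case analysis / exhaustive computer search showing every 3-colouring of {1, ..., 27} has such an AP.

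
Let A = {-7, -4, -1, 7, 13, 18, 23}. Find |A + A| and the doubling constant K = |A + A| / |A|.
K = |A + A| / |A| = 24/7

Enumerate A + A = {a + b : a, b ∈ A}. With |A| = 7, there are |A|^2 = 49 ordered sum pairs; collecting distinct values, A + A = {-14, -11, -8, -5, -2, 0, 3, 6, 9, 11, 12, 14, 16, 17, 19, 20, 22, 25, 26, 30, 31, 36, 41, 46}, so |A + A| = 24. Thus K = 24/7. For comparison, the minimum possible |A + A| over all 7-element sets is 2·7 − 1 = 13 (so min K = 13/7), attained only by arithmetic progressions.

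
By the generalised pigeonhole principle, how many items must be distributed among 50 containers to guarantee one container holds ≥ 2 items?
n = (2 − 1)·50 + 1 = 51

By the generalised pigeonhole principle, to guarantee some box contains ≥ r objects we need more than (r − 1) · k objects total. Threshold: n = (r − 1) · k + 1. With r = 2 and k = 50: n = 1 · 50 + 1 = 50 + 1 = 51. For n = 50 = 1 · 50, we can put exactly 1 objects in every box, avoiding 2 in any single one — so 51 is tight.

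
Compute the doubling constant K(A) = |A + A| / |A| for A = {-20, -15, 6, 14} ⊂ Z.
K = |A + A| / |A| = 10/4 = 5/2

Enumerate A + A = {a + b : a, b ∈ A}. With |A| = 4, there are |A|^2 = 16 ordered sum pairs; collecting distinct values, A + A = {-40, -35, -30, -14, -9, -6, -1, 12, 20, 28}, so |A + A| = 10. Thus K = 10/4 = 5/2. For comparison, the minimum possible |A + A| over all 4-element sets is 2·4 − 1 = 7 (so min K = 7/4), attained only by arithmetic progressions.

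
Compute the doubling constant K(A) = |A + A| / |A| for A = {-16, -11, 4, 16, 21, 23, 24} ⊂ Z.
K = |A + A| / |A| = 26/7

Enumerate A + A = {a + b : a, b ∈ A}. With |A| = 7, there are |A|^2 = 49 ordered sum pairs; collecting distinct values, A + A = {-32, -27, -22, -12, -7, 0, 5, 7, 8, 10, 12, 13, 20, 25, 27, 28, 32, 37, 39, 40, 42, 44, 45, 46, 47, 48}, so |A + A| = 26. Thus K = 26/7. For comparison, the minimum possible |A + A| over all 7-element sets is 2·7 − 1 = 13 (so min K = 13/7), attained only by arithmetic progressions.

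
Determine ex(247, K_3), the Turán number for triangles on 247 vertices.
ex(247, K_3) = ⌊247^2/4⌋ = 15252

Mantel (1907): a triangle-free graph on n vertices has at most ⌊n^2/4⌋ edges, with equality for the complete bipartite graph K_{⌊n/2⌋, ⌈n/2⌉}. For n = 247: ⌊247^2/4⌋ = ⌊61009/4⌋ = 15252. The extremal graph is K_{123, 124}, which has 123·124 = 15252 edges.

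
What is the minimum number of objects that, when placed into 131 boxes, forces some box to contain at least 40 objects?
n = (40 − 1)·131 + 1 = 5110

By the generalised pigeonhole principle, to guarantee some box contains ≥ r objects we need more than (r − 1) · k objects total. Threshold: n = (r − 1) · k + 1. With r = 40 and k = 131: n = 39 · 131 + 1 = 5109 + 1 = 5110. For n = 5109 = 39 · 131, we can put exactly 39 objects in every box, avoiding 40 in any single one — so 5110 is tight.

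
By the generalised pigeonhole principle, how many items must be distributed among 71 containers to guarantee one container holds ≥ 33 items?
n = (33 − 1)·71 + 1 = 2273

By the generalised pigeonhole principle, to guarantee some box contains ≥ r objects we need more than (r − 1) · k objects total. Threshold: n = (r − 1) · k + 1. With r = 33 and k = 71: n = 32 · 71 + 1 = 2272 + 1 = 2273. For n = 2272 = 32 · 71, we can put exactly 32 objects in every box, avoiding 33 in any single one — so 2273 is tight.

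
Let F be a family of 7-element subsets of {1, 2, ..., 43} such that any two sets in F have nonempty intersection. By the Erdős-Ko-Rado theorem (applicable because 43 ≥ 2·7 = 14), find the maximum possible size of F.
max |F| = C(42, 6) = 5245786

The Erdős-Ko-Rado theorem states: for n ≥ 2k, an intersecting family of k-subsets of an n-element set has size at most C(n − 1, k − 1), with equality for 'star' families {A ⊆ [n] : |A| = k, i ∈ A} (fix an element i). For n = 43, k = 7: C(42, 6) = 5245786.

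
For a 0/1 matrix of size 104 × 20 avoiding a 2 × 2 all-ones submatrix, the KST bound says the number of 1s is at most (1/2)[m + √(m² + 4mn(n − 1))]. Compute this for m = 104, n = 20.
z(104, 20; 2, 2) ≤ (1/2)[104 + √(104² + 4·104·20·19)] = (1/2)[104 + √168896] = 257.4848

Kővári–Sós–Turán: let r_1, ..., r_104 be the row sums and z = Σ r_i the total number of 1s. Each pair of columns can share at most one row with both entries 1 (else a 2×2 all-ones block appears), so Σ_i C(r_i, 2) ≤ C(20, 2) = 190. By convexity Σ_i C(r_i, 2) ≥ 104·C(z/104, 2) = z(z − 104)/(2·104), giving z² − 104z − 104·20·19 ≤ 0 and hence z ≤ (1/2)[104 + √(10816 + 4·39520)] = (1/2)[104 + √168896] ≈ (1/2)(104 + 410.9696) = 257.4848.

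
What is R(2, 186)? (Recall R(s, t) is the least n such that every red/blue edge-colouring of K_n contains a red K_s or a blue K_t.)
R(2, 186) = 186

R(2, k) = k for all k ≥ 2: in a 2-colouring of K_k, either some edge is red (a red K_2) or all edges are blue (a blue K_k). And K_{185} coloured all-blue has no blue K_186, so R(2, 186) > 185. Hence R(2, 186) = 186.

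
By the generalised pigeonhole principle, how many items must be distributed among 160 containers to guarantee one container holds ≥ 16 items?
n = (16 − 1)·160 + 1 = 2401

By the generalised pigeonhole principle, to guarantee some box contains ≥ r objects we need more than (r − 1) · k objects total. Threshold: n = (r − 1) · k + 1. With r = 16 and k = 160: n = 15 · 160 + 1 = 2400 + 1 = 2401. For n = 2400 = 15 · 160, we can put exactly 15 objects in every box, avoiding 16 in any single one — so 2401 is tight.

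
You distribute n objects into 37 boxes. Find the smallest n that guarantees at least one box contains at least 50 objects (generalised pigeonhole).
n = (50 − 1)·37 + 1 = 1814

By the generalised pigeonhole principle, to guarantee some box contains ≥ r objects we need more than (r − 1) · k objects total. Threshold: n = (r − 1) · k + 1. With r = 50 and k = 37: n = 49 · 37 + 1 = 1813 + 1 = 1814. For n = 1813 = 49 · 37, we can put exactly 49 objects in every box, avoiding 50 in any single one — so 1814 is tight.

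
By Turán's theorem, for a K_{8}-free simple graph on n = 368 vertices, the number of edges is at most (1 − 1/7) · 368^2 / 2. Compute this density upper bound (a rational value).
Turán density bound = (6/7) · 368^2/2 = 406272/7 ≈ 58038.8571

Turán's theorem: ex(n, K_{r+1}) is achieved by the complete r-partite Turán graph T(n, r) with parts as balanced as possible, and is at most (1 − 1/r) · n^2/2. For r = 7, n = 368: the density bound is (6/7) · 135424/2 = 406272/7 ≈ 58038.8571. The integer-valued extremum is e(T(368, 7)) = 58038, which is strictly less than the density bound 406272/7 since 7 ∤ 368 (the parts of T(368, 7) cannot all be equal).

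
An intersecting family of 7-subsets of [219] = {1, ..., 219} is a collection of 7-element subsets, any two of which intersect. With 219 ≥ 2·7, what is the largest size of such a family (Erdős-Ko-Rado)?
max |F| = C(218, 6) = 139081484934

The Erdős-Ko-Rado theorem states: for n ≥ 2k, an intersecting family of k-subsets of an n-element set has size at most C(n − 1, k − 1), with equality for 'star' families {A ⊆ [n] : |A| = k, i ∈ A} (fix an element i). For n = 219, k = 7: C(218, 6) = 139081484934.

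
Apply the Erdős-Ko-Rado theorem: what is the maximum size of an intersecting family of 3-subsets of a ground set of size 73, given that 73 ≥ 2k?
max |F| = C(72, 2) = 2556

The Erdős-Ko-Rado theorem states: for n ≥ 2k, an intersecting family of k-subsets of an n-element set has size at most C(n − 1, k − 1), with equality for 'star' families {A ⊆ [n] : |A| = k, i ∈ A} (fix an element i). For n = 73, k = 3: C(72, 2) = 2556.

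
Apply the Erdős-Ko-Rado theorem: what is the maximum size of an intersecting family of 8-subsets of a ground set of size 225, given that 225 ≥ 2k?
max |F| = C(224, 7) = 5107294278944

The Erdős-Ko-Rado theorem states: for n ≥ 2k, an intersecting family of k-subsets of an n-element set has size at most C(n − 1, k − 1), with equality for 'star' families {A ⊆ [n] : |A| = k, i ∈ A} (fix an element i). For n = 225, k = 8: C(224, 7) = 5107294278944.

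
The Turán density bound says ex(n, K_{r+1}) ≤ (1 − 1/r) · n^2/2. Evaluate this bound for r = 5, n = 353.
Turán density bound = (4/5) · 353^2/2 = 249218/5 ≈ 49843.6

Turán's theorem: ex(n, K_{r+1}) is achieved by the complete r-partite Turán graph T(n, r) with parts as balanced as possible, and is at most (1 − 1/r) · n^2/2. For r = 5, n = 353: the density bound is (4/5) · 124609/2 = 249218/5 ≈ 49843.6. The integer-valued extremum is e(T(353, 5)) = 49843, which is strictly less than the density bound 249218/5 since 5 ∤ 353 (the parts of T(353, 5) cannot all be equal).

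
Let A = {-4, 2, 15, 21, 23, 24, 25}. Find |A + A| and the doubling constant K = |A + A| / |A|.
K = |A + A| / |A| = 25/7

Enumerate A + A = {a + b : a, b ∈ A}. With |A| = 7, there are |A|^2 = 49 ordered sum pairs; collecting distinct values, A + A = {-8, -2, 4, 11, 17, 19, 20, 21, 23, 25, 26, 27, 30, 36, 38, 39, 40, 42, 44, 45, 46, 47, 48, 49, 50}, so |A + A| = 25. Thus K = 25/7. For comparison, the minimum possible |A + A| over all 7-element sets is 2·7 − 1 = 13 (so min K = 13/7), attained only by arithmetic progressions.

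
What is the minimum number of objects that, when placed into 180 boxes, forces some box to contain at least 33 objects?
n = (33 − 1)·180 + 1 = 5761

By the generalised pigeonhole principle, to guarantee some box contains ≥ r objects we need more than (r − 1) · k objects total. Threshold: n = (r − 1) · k + 1. With r = 33 and k = 180: n = 32 · 180 + 1 = 5760 + 1 = 5761. For n = 5760 = 32 · 180, we can put exactly 32 objects in every box, avoiding 33 in any single one — so 5761 is tight.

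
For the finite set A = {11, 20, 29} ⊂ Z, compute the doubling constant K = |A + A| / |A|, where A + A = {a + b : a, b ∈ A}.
K = |A + A| / |A| = 5/3

Enumerate A + A = {a + b : a, b ∈ A}. With |A| = 3, there are |A|^2 = 9 ordered sum pairs; collecting distinct values, A + A = {22, 31, 40, 49, 58}, so |A + A| = 5. Thus K = 5/3. Here |A + A| = 2|A| − 1 = 5, the minimum possible — so K = 5/3 is minimal, which holds iff A is an arithmetic progression.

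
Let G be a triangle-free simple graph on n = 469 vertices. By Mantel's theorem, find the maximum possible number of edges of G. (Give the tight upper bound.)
ex(469, K_3) = ⌊469^2/4⌋ = 54990

Mantel (1907): a triangle-free graph on n vertices has at most ⌊n^2/4⌋ edges, with equality for the complete bipartite graph K_{⌊n/2⌋, ⌈n/2⌉}. For n = 469: ⌊469^2/4⌋ = ⌊219961/4⌋ = 54990. The extremal graph is K_{234, 235}, which has 234·235 = 54990 edges.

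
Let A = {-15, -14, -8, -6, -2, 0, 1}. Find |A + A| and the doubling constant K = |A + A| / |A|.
K = |A + A| / |A| = 24/7

Enumerate A + A = {a + b : a, b ∈ A}. With |A| = 7, there are |A|^2 = 49 ordered sum pairs; collecting distinct values, A + A = {-30, -29, -28, -23, -22, -21, -20, -17, -16, -15, -14, -13, -12, -10, -8, -7, -6, -5, -4, -2, -1, 0, 1, 2}, so |A + A| = 24. Thus K = 24/7. For comparison, the minimum possible |A + A| over all 7-element sets is 2·7 − 1 = 13 (so min K = 13/7), attained only by arithmetic progressions.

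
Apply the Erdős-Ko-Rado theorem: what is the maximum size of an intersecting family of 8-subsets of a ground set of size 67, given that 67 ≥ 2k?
max |F| = C(66, 7) = 778789440

Erdős-Ko-Rado (1961): when n ≥ 2k, max |F| = C(n−1, k−1). The bound is attained by the star {A : i ∈ A} for any fixed i ∈ [n]. Here C(67−1, 8−1) = C(66, 7) = 778789440.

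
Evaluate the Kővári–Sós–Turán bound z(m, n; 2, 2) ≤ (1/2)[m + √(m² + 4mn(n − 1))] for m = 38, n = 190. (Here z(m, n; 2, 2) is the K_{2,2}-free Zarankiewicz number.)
z(38, 190; 2, 2) ≤ (1/2)[38 + √(38² + 4·38·190·189)] = (1/2)[38 + √5459764] = 1187.3069

Kővári–Sós–Turán: let r_1, ..., r_38 be the row sums and z = Σ r_i the total number of 1s. Each pair of columns can share at most one row with both entries 1 (else a 2×2 all-ones block appears), so Σ_i C(r_i, 2) ≤ C(190, 2) = 17955. By convexity Σ_i C(r_i, 2) ≥ 38·C(z/38, 2) = z(z − 38)/(2·38), giving z² − 38z − 38·190·189 ≤ 0 and hence z ≤ (1/2)[38 + √(1444 + 4·1364580)] = (1/2)[38 + √5459764] ≈ (1/2)(38 + 2336.6138) = 1187.3069.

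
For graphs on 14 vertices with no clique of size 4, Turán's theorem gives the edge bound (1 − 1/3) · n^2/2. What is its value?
Turán density bound = (2/3) · 14^2/2 = 196/3 ≈ 65.3333

Turán's theorem: ex(n, K_{r+1}) is achieved by the complete r-partite Turán graph T(n, r) with parts as balanced as possible, and is at most (1 − 1/r) · n^2/2. For r = 3, n = 14: the density bound is (2/3) · 196/2 = 196/3 ≈ 65.3333. The integer-valued extremum is e(T(14, 3)) = 65, which is strictly less than the density bound 196/3 since 3 ∤ 14 (the parts of T(14, 3) cannot all be equal).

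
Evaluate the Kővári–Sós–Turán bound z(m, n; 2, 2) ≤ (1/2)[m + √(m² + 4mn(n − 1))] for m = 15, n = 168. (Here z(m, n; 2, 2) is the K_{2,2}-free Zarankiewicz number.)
z(15, 168; 2, 2) ≤ (1/2)[15 + √(15² + 4·15·168·167)] = (1/2)[15 + √1683585] = 656.2652

Kővári–Sós–Turán: let r_1, ..., r_15 be the row sums and z = Σ r_i the total number of 1s. Each pair of columns can share at most one row with both entries 1 (else a 2×2 all-ones block appears), so Σ_i C(r_i, 2) ≤ C(168, 2) = 14028. By convexity Σ_i C(r_i, 2) ≥ 15·C(z/15, 2) = z(z − 15)/(2·15), giving z² − 15z − 15·168·167 ≤ 0 and hence z ≤ (1/2)[15 + √(225 + 4·420840)] = (1/2)[15 + √1683585] ≈ (1/2)(15 + 1297.5303) = 656.2652.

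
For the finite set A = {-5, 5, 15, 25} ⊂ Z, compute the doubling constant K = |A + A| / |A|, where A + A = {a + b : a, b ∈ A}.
K = |A + A| / |A| = 7/4

Enumerate A + A = {a + b : a, b ∈ A}. With |A| = 4, there are |A|^2 = 16 ordered sum pairs; collecting distinct values, A + A = {-10, 0, 10, 20, 30, 40, 50}, so |A + A| = 7. Thus K = 7/4. Here |A + A| = 2|A| − 1 = 7, the minimum possible — so K = 7/4 is minimal, which holds iff A is an arithmetic progression.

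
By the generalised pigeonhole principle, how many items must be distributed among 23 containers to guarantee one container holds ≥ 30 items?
n = (30 − 1)·23 + 1 = 668

By the generalised pigeonhole principle, to guarantee some box contains ≥ r objects we need more than (r − 1) · k objects total. Threshold: n = (r − 1) · k + 1. With r = 30 and k = 23: n = 29 · 23 + 1 = 667 + 1 = 668. For n = 667 = 29 · 23, we can put exactly 29 objects in every box, avoiding 30 in any single one — so 668 is tight.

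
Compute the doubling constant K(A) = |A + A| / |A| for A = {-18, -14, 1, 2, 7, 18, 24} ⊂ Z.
K = |A + A| / |A| = 26/7

Enumerate A + A = {a + b : a, b ∈ A}. With |A| = 7, there are |A|^2 = 49 ordered sum pairs; collecting distinct values, A + A = {-36, -32, -28, -17, -16, -13, -12, -11, -7, 0, 2, 3, 4, 6, 8, 9, 10, 14, 19, 20, 25, 26, 31, 36, 42, 48}, so |A + A| = 26. Thus K = 26/7. For comparison, the minimum possible |A + A| over all 7-element sets is 2·7 − 1 = 13 (so min K = 13/7), attained only by arithmetic progressions.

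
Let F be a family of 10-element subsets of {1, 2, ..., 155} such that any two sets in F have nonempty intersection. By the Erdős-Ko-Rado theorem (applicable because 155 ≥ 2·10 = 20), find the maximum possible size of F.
max |F| = C(154, 9) = 105798396965030

Erdős-Ko-Rado (1961): when n ≥ 2k, max |F| = C(n−1, k−1). The bound is attained by the star {A : i ∈ A} for any fixed i ∈ [n]. Here C(155−1, 10−1) = C(154, 9) = 105798396965030.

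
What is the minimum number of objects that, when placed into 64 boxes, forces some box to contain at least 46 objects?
n = (46 − 1)·64 + 1 = 2881

By the generalised pigeonhole principle, to guarantee some box contains ≥ r objects we need more than (r − 1) · k objects total. Threshold: n = (r − 1) · k + 1. With r = 46 and k = 64: n = 45 · 64 + 1 = 2880 + 1 = 2881. For n = 2880 = 45 · 64, we can put exactly 45 objects in every box, avoiding 46 in any single one — so 2881 is tight.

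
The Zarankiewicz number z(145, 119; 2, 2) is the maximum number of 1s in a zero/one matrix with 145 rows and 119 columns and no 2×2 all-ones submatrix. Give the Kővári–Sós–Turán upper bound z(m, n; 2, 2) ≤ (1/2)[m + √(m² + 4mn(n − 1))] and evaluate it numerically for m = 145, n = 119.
z(145, 119; 2, 2) ≤ (1/2)[145 + √(145² + 4·145·119·118)] = (1/2)[145 + √8165385] = 1501.2569

Kővári–Sós–Turán: let r_1, ..., r_145 be the row sums and z = Σ r_i the total number of 1s. Each pair of columns can share at most one row with both entries 1 (else a 2×2 all-ones block appears), so Σ_i C(r_i, 2) ≤ C(119, 2) = 7021. By convexity Σ_i C(r_i, 2) ≥ 145·C(z/145, 2) = z(z − 145)/(2·145), giving z² − 145z − 145·119·118 ≤ 0 and hence z ≤ (1/2)[145 + √(21025 + 4·2036090)] = (1/2)[145 + √8165385] ≈ (1/2)(145 + 2857.5138) = 1501.2569.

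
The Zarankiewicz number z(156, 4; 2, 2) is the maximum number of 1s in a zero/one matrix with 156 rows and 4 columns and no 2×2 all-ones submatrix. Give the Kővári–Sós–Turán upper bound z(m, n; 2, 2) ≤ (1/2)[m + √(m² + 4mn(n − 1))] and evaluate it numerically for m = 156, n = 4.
z(156, 4; 2, 2) ≤ (1/2)[156 + √(156² + 4·156·4·3)] = (1/2)[156 + √31824] = 167.1964

Kővári–Sós–Turán: let r_1, ..., r_156 be the row sums and z = Σ r_i the total number of 1s. Each pair of columns can share at most one row with both entries 1 (else a 2×2 all-ones block appears), so Σ_i C(r_i, 2) ≤ C(4, 2) = 6. By convexity Σ_i C(r_i, 2) ≥ 156·C(z/156, 2) = z(z − 156)/(2·156), giving z² − 156z − 156·4·3 ≤ 0 and hence z ≤ (1/2)[156 + √(24336 + 4·1872)] = (1/2)[156 + √31824] ≈ (1/2)(156 + 178.3928) = 167.1964.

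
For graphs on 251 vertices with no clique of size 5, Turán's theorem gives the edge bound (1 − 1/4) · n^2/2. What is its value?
Turán density bound = (3/4) · 251^2/2 = 189003/8 ≈ 23625.375

Turán's theorem: ex(n, K_{r+1}) is achieved by the complete r-partite Turán graph T(n, r) with parts as balanced as possible, and is at most (1 − 1/r) · n^2/2. For r = 4, n = 251: the density bound is (3/4) · 63001/2 = 189003/8 ≈ 23625.375. The integer-valued extremum is e(T(251, 4)) = 23625, which is strictly less than the density bound 189003/8 since 4 ∤ 251 (the parts of T(251, 4) cannot all be equal).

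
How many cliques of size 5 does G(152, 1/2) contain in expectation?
E[# K_5] = C(152, 5) · (1/2)^C(5, 2) = 632671880 / 2^10 = 79083985/128 = 617843.6328125

For each 5-subset S of vertices (there are C(152, 5) = 632671880 such S), let X_S = 1 if S induces a K_5 (all C(5, 2) = 10 edges present). Then P(X_S = 1) = (1/2)^10 = 1/1024. By linearity of expectation, E[# K_5] = C(152, 5) · (1/2)^10 = 632671880 / 1024 = 79083985/128 = 617843.6328125.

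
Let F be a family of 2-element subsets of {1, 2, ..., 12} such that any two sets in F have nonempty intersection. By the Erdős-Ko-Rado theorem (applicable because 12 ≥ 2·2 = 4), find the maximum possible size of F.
max |F| = C(11, 1) = 11

The Erdős-Ko-Rado theorem states: for n ≥ 2k, an intersecting family of k-subsets of an n-element set has size at most C(n − 1, k − 1), with equality for 'star' families {A ⊆ [n] : |A| = k, i ∈ A} (fix an element i). For n = 12, k = 2: C(11, 1) = 11.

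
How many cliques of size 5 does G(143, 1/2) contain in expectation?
E[# K_5] = C(143, 5) · (1/2)^C(5, 2) = 464306843 / 2^10 ≈ 453424.651367

For each 5-subset S of vertices (there are C(143, 5) = 464306843 such S), let X_S = 1 if S induces a K_5 (all C(5, 2) = 10 edges present). Then P(X_S = 1) = (1/2)^10 = 1/1024. By linearity of expectation, E[# K_5] = C(143, 5) · (1/2)^10 = 464306843 / 1024 ≈ 453424.651367.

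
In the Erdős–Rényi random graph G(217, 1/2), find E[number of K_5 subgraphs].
E[# K_5] = C(217, 5) · (1/2)^C(5, 2) = 3827930778 / 2^10 = 1913965389/512 ≈ 3738213.650391

For each 5-subset S of vertices (there are C(217, 5) = 3827930778 such S), let X_S = 1 if S induces a K_5 (all C(5, 2) = 10 edges present). Then P(X_S = 1) = (1/2)^10 = 1/1024. By linearity of expectation, E[# K_5] = C(217, 5) · (1/2)^10 = 3827930778 / 1024 = 1913965389/512 ≈ 3738213.650391.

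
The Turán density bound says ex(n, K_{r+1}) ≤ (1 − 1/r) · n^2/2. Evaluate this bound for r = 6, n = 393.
Turán density bound = (5/6) · 393^2/2 = 257415/4 ≈ 64353.75

Turán's theorem: ex(n, K_{r+1}) is achieved by the complete r-partite Turán graph T(n, r) with parts as balanced as possible, and is at most (1 − 1/r) · n^2/2. For r = 6, n = 393: the density bound is (5/6) · 154449/2 = 257415/4 ≈ 64353.75. The integer-valued extremum is e(T(393, 6)) = 64353, which is strictly less than the density bound 257415/4 since 6 ∤ 393 (the parts of T(393, 6) cannot all be equal).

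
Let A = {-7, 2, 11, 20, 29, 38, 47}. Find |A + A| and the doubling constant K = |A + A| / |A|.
K = |A + A| / |A| = 13/7

Enumerate A + A = {a + b : a, b ∈ A}. With |A| = 7, there are |A|^2 = 49 ordered sum pairs; collecting distinct values, A + A = {-14, -5, 4, 13, 22, 31, 40, 49, 58, 67, 76, 85, 94}, so |A + A| = 13. Thus K = 13/7. Here |A + A| = 2|A| − 1 = 13, the minimum possible — so K = 13/7 is minimal, which holds iff A is an arithmetic progression.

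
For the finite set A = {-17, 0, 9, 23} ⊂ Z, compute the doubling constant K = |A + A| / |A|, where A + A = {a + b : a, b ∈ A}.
K = |A + A| / |A| = 10/4 = 5/2

Enumerate A + A = {a + b : a, b ∈ A}. With |A| = 4, there are |A|^2 = 16 ordered sum pairs; collecting distinct values, A + A = {-34, -17, -8, 0, 6, 9, 18, 23, 32, 46}, so |A + A| = 10. Thus K = 10/4 = 5/2. For comparison, the minimum possible |A + A| over all 4-element sets is 2·4 − 1 = 7 (so min K = 7/4), attained only by arithmetic progressions.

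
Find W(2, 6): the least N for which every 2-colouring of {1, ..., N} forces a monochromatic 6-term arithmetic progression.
W(2, 6) = 1132

W(2, 6) = 1132. The lower bound W(2, 6) > 1131 comes from an explicit good 2-colouring of [1, 1131]; the upper bound W(2, 6) ≤ 1132 was verified by exhaustive search over 2-colourings of [1, 1132].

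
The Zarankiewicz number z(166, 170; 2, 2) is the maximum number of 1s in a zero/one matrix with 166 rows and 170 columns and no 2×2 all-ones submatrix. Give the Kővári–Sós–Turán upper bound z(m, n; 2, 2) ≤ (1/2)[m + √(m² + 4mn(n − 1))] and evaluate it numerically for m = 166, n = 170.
z(166, 170; 2, 2) ≤ (1/2)[166 + √(166² + 4·166·170·169)] = (1/2)[166 + √19104276] = 2268.4219

Kővári–Sós–Turán: let r_1, ..., r_166 be the row sums and z = Σ r_i the total number of 1s. Each pair of columns can share at most one row with both entries 1 (else a 2×2 all-ones block appears), so Σ_i C(r_i, 2) ≤ C(170, 2) = 14365. By convexity Σ_i C(r_i, 2) ≥ 166·C(z/166, 2) = z(z − 166)/(2·166), giving z² − 166z − 166·170·169 ≤ 0 and hence z ≤ (1/2)[166 + √(27556 + 4·4769180)] = (1/2)[166 + √19104276] ≈ (1/2)(166 + 4370.8439) = 2268.4219.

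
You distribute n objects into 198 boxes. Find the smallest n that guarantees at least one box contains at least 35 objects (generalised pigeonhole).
n = (35 − 1)·198 + 1 = 6733

By the generalised pigeonhole principle, to guarantee some box contains ≥ r objects we need more than (r − 1) · k objects total. Threshold: n = (r − 1) · k + 1. With r = 35 and k = 198: n = 34 · 198 + 1 = 6732 + 1 = 6733. For n = 6732 = 34 · 198, we can put exactly 34 objects in every box, avoiding 35 in any single one — so 6733 is tight.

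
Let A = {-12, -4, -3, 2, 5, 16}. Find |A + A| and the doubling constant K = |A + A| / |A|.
K = |A + A| / |A| = 19/6

Enumerate A + A = {a + b : a, b ∈ A}. With |A| = 6, there are |A|^2 = 36 ordered sum pairs; collecting distinct values, A + A = {-24, -16, -15, -10, -8, -7, -6, -2, -1, 1, 2, 4, 7, 10, 12, 13, 18, 21, 32}, so |A + A| = 19. Thus K = 19/6. For comparison, the minimum possible |A + A| over all 6-element sets is 2·6 − 1 = 11 (so min K = 11/6), attained only by arithmetic progressions.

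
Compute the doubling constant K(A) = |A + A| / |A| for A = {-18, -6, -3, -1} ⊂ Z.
K = |A + A| / |A| = 10/4 = 5/2

Enumerate A + A = {a + b : a, b ∈ A}. With |A| = 4, there are |A|^2 = 16 ordered sum pairs; collecting distinct values, A + A = {-36, -24, -21, -19, -12, -9, -7, -6, -4, -2}, so |A + A| = 10. Thus K = 10/4 = 5/2. For comparison, the minimum possible |A + A| over all 4-element sets is 2·4 − 1 = 7 (so min K = 7/4), attained only by arithmetic progressions.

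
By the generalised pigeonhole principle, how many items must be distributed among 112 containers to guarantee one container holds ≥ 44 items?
n = (44 − 1)·112 + 1 = 4817

By the generalised pigeonhole principle, to guarantee some box contains ≥ r objects we need more than (r − 1) · k objects total. Threshold: n = (r − 1) · k + 1. With r = 44 and k = 112: n = 43 · 112 + 1 = 4816 + 1 = 4817. For n = 4816 = 43 · 112, we can put exactly 43 objects in every box, avoiding 44 in any single one — so 4817 is tight.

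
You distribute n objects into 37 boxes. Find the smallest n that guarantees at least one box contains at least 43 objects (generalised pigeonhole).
n = (43 − 1)·37 + 1 = 1555

By the generalised pigeonhole principle, to guarantee some box contains ≥ r objects we need more than (r − 1) · k objects total. Threshold: n = (r − 1) · k + 1. With r = 43 and k = 37: n = 42 · 37 + 1 = 1554 + 1 = 1555. For n = 1554 = 42 · 37, we can put exactly 42 objects in every box, avoiding 43 in any single one — so 1555 is tight.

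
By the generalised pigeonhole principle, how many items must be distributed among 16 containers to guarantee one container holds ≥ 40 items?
n = (40 − 1)·16 + 1 = 625

By the generalised pigeonhole principle, to guarantee some box contains ≥ r objects we need more than (r − 1) · k objects total. Threshold: n = (r − 1) · k + 1. With r = 40 and k = 16: n = 39 · 16 + 1 = 624 + 1 = 625. For n = 624 = 39 · 16, we can put exactly 39 objects in every box, avoiding 40 in any single one — so 625 is tight.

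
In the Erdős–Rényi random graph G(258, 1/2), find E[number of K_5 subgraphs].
E[# K_5] = C(258, 5) · (1/2)^C(5, 2) = 9161897856 / 2^10 = 71577327/8 = 8947165.875

For each 5-subset S of vertices (there are C(258, 5) = 9161897856 such S), let X_S = 1 if S induces a K_5 (all C(5, 2) = 10 edges present). Then P(X_S = 1) = (1/2)^10 = 1/1024. By linearity of expectation, E[# K_5] = C(258, 5) · (1/2)^10 = 9161897856 / 1024 = 71577327/8 = 8947165.875.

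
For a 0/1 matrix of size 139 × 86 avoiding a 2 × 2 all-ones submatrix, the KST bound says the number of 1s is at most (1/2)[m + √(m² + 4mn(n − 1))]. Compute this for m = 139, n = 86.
z(139, 86; 2, 2) ≤ (1/2)[139 + √(139² + 4·139·86·85)] = (1/2)[139 + √4083681] = 1079.906

Kővári–Sós–Turán: let r_1, ..., r_139 be the row sums and z = Σ r_i the total number of 1s. Each pair of columns can share at most one row with both entries 1 (else a 2×2 all-ones block appears), so Σ_i C(r_i, 2) ≤ C(86, 2) = 3655. By convexity Σ_i C(r_i, 2) ≥ 139·C(z/139, 2) = z(z − 139)/(2·139), giving z² − 139z − 139·86·85 ≤ 0 and hence z ≤ (1/2)[139 + √(19321 + 4·1016090)] = (1/2)[139 + √4083681] ≈ (1/2)(139 + 2020.812) = 1079.906.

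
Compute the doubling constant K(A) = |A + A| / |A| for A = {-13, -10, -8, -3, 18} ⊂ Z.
K = |A + A| / |A| = 14/5

Enumerate A + A = {a + b : a, b ∈ A}. With |A| = 5, there are |A|^2 = 25 ordered sum pairs; collecting distinct values, A + A = {-26, -23, -21, -20, -18, -16, -13, -11, -6, 5, 8, 10, 15, 36}, so |A + A| = 14. Thus K = 14/5. For comparison, the minimum possible |A + A| over all 5-element sets is 2·5 − 1 = 9 (so min K = 9/5), attained only by arithmetic progressions.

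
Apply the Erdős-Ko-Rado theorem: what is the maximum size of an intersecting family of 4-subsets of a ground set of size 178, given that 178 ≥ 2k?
max |F| = C(177, 3) = 908600

The Erdős-Ko-Rado theorem states: for n ≥ 2k, an intersecting family of k-subsets of an n-element set has size at most C(n − 1, k − 1), with equality for 'star' families {A ⊆ [n] : |A| = k, i ∈ A} (fix an element i). For n = 178, k = 4: C(177, 3) = 908600.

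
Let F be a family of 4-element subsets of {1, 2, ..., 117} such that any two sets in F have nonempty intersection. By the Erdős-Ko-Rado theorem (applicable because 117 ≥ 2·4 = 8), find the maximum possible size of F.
max |F| = C(116, 3) = 253460

Erdős-Ko-Rado (1961): when n ≥ 2k, max |F| = C(n−1, k−1). The bound is attained by the star {A : i ∈ A} for any fixed i ∈ [n]. Here C(117−1, 4−1) = C(116, 3) = 253460.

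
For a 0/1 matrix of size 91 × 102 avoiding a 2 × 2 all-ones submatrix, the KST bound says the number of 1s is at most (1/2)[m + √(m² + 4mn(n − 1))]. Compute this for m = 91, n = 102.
z(91, 102; 2, 2) ≤ (1/2)[91 + √(91² + 4·91·102·101)] = (1/2)[91 + √3758209] = 1014.805

Kővári–Sós–Turán: let r_1, ..., r_91 be the row sums and z = Σ r_i the total number of 1s. Each pair of columns can share at most one row with both entries 1 (else a 2×2 all-ones block appears), so Σ_i C(r_i, 2) ≤ C(102, 2) = 5151. By convexity Σ_i C(r_i, 2) ≥ 91·C(z/91, 2) = z(z − 91)/(2·91), giving z² − 91z − 91·102·101 ≤ 0 and hence z ≤ (1/2)[91 + √(8281 + 4·937482)] = (1/2)[91 + √3758209] ≈ (1/2)(91 + 1938.6101) = 1014.805.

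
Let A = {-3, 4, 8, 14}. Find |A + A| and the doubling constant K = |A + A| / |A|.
K = |A + A| / |A| = 10/4 = 5/2

Enumerate A + A = {a + b : a, b ∈ A}. With |A| = 4, there are |A|^2 = 16 ordered sum pairs; collecting distinct values, A + A = {-6, 1, 5, 8, 11, 12, 16, 18, 22, 28}, so |A + A| = 10. Thus K = 10/4 = 5/2. For comparison, the minimum possible |A + A| over all 4-element sets is 2·4 − 1 = 7 (so min K = 7/4), attained only by arithmetic progressions.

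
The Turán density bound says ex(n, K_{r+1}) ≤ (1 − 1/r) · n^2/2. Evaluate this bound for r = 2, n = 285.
Turán density bound = (1/2) · 285^2/2 = 81225/4 ≈ 20306.25

Turán's theorem: ex(n, K_{r+1}) is achieved by the complete r-partite Turán graph T(n, r) with parts as balanced as possible, and is at most (1 − 1/r) · n^2/2. For r = 2, n = 285: the density bound is (1/2) · 81225/2 = 81225/4 ≈ 20306.25. The integer-valued extremum is e(T(285, 2)) = 20306, which is strictly less than the density bound 81225/4 since 2 ∤ 285 (the parts of T(285, 2) cannot all be equal).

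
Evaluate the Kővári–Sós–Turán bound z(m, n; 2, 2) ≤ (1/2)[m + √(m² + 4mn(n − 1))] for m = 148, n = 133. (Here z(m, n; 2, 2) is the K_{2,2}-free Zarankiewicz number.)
z(148, 133; 2, 2) ≤ (1/2)[148 + √(148² + 4·148·133·132)] = (1/2)[148 + √10415056] = 1687.6183

Kővári–Sós–Turán: let r_1, ..., r_148 be the row sums and z = Σ r_i the total number of 1s. Each pair of columns can share at most one row with both entries 1 (else a 2×2 all-ones block appears), so Σ_i C(r_i, 2) ≤ C(133, 2) = 8778. By convexity Σ_i C(r_i, 2) ≥ 148·C(z/148, 2) = z(z − 148)/(2·148), giving z² − 148z − 148·133·132 ≤ 0 and hence z ≤ (1/2)[148 + √(21904 + 4·2598288)] = (1/2)[148 + √10415056] ≈ (1/2)(148 + 3227.2366) = 1687.6183.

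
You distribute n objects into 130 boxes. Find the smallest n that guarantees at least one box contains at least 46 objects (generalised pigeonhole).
n = (46 − 1)·130 + 1 = 5851

By the generalised pigeonhole principle, to guarantee some box contains ≥ r objects we need more than (r − 1) · k objects total. Threshold: n = (r − 1) · k + 1. With r = 46 and k = 130: n = 45 · 130 + 1 = 5850 + 1 = 5851. For n = 5850 = 45 · 130, we can put exactly 45 objects in every box, avoiding 46 in any single one — so 5851 is tight.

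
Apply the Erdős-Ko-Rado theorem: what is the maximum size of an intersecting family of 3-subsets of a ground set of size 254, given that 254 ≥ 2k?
max |F| = C(253, 2) = 31878

The Erdős-Ko-Rado theorem states: for n ≥ 2k, an intersecting family of k-subsets of an n-element set has size at most C(n − 1, k − 1), with equality for 'star' families {A ⊆ [n] : |A| = k, i ∈ A} (fix an element i). For n = 254, k = 3: C(253, 2) = 31878.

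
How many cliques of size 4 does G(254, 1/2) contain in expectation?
E[# K_4] = C(254, 4) · (1/2)^C(4, 2) = 169362501 / 2^6 = 2646289.078125

For each 4-subset S of vertices (there are C(254, 4) = 169362501 such S), let X_S = 1 if S induces a K_4 (all C(4, 2) = 6 edges present). Then P(X_S = 1) = (1/2)^6 = 1/64. By linearity of expectation, E[# K_4] = C(254, 4) · (1/2)^6 = 169362501 / 64 = 2646289.078125.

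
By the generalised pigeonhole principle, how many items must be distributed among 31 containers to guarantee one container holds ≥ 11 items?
n = (11 − 1)·31 + 1 = 311

By the generalised pigeonhole principle, to guarantee some box contains ≥ r objects we need more than (r − 1) · k objects total. Threshold: n = (r − 1) · k + 1. With r = 11 and k = 31: n = 10 · 31 + 1 = 310 + 1 = 311. For n = 310 = 10 · 31, we can put exactly 10 objects in every box, avoiding 11 in any single one — so 311 is tight.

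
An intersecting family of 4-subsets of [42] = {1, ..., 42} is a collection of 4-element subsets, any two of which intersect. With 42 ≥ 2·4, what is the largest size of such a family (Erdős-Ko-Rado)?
max |F| = C(41, 3) = 10660

Erdős-Ko-Rado (1961): when n ≥ 2k, max |F| = C(n−1, k−1). The bound is attained by the star {A : i ∈ A} for any fixed i ∈ [n]. Here C(42−1, 4−1) = C(41, 3) = 10660.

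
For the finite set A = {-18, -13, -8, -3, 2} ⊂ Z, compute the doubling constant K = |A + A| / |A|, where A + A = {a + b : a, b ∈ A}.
K = |A + A| / |A| = 9/5

Enumerate A + A = {a + b : a, b ∈ A}. With |A| = 5, there are |A|^2 = 25 ordered sum pairs; collecting distinct values, A + A = {-36, -31, -26, -21, -16, -11, -6, -1, 4}, so |A + A| = 9. Thus K = 9/5. Here |A + A| = 2|A| − 1 = 9, the minimum possible — so K = 9/5 is minimal, which holds iff A is an arithmetic progression.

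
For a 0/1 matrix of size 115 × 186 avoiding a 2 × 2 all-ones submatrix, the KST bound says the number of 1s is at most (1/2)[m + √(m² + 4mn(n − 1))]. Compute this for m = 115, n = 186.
z(115, 186; 2, 2) ≤ (1/2)[115 + √(115² + 4·115·186·185)] = (1/2)[115 + √15841825] = 2047.5895

Kővári–Sós–Turán: let r_1, ..., r_115 be the row sums and z = Σ r_i the total number of 1s. Each pair of columns can share at most one row with both entries 1 (else a 2×2 all-ones block appears), so Σ_i C(r_i, 2) ≤ C(186, 2) = 17205. By convexity Σ_i C(r_i, 2) ≥ 115·C(z/115, 2) = z(z − 115)/(2·115), giving z² − 115z − 115·186·185 ≤ 0 and hence z ≤ (1/2)[115 + √(13225 + 4·3957150)] = (1/2)[115 + √15841825] ≈ (1/2)(115 + 3980.179) = 2047.5895.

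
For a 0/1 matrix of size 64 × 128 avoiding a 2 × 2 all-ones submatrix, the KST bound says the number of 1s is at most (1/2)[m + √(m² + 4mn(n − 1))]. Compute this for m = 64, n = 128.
z(64, 128; 2, 2) ≤ (1/2)[64 + √(64² + 4·64·128·127)] = (1/2)[64 + √4165632] = 1052.494

Kővári–Sós–Turán: let r_1, ..., r_64 be the row sums and z = Σ r_i the total number of 1s. Each pair of columns can share at most one row with both entries 1 (else a 2×2 all-ones block appears), so Σ_i C(r_i, 2) ≤ C(128, 2) = 8128. By convexity Σ_i C(r_i, 2) ≥ 64·C(z/64, 2) = z(z − 64)/(2·64), giving z² − 64z − 64·128·127 ≤ 0 and hence z ≤ (1/2)[64 + √(4096 + 4·1040384)] = (1/2)[64 + √4165632] ≈ (1/2)(64 + 2040.988) = 1052.494.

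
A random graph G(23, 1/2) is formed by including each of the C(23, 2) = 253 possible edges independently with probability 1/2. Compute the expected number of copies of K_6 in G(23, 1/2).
E[# K_6] = C(23, 6) · (1/2)^C(6, 2) = 100947 / 2^15 ≈ 3.080658

For each 6-subset S of vertices (there are C(23, 6) = 100947 such S), let X_S = 1 if S induces a K_6 (all C(6, 2) = 15 edges present). Then P(X_S = 1) = (1/2)^15 = 1/32768. By linearity of expectation, E[# K_6] = C(23, 6) · (1/2)^15 = 100947 / 32768 ≈ 3.080658.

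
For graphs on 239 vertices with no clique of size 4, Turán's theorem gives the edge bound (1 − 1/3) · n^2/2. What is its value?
Turán density bound = (2/3) · 239^2/2 = 57121/3 ≈ 19040.3333

Turán's theorem: ex(n, K_{r+1}) is achieved by the complete r-partite Turán graph T(n, r) with parts as balanced as possible, and is at most (1 − 1/r) · n^2/2. For r = 3, n = 239: the density bound is (2/3) · 57121/2 = 57121/3 ≈ 19040.3333. The integer-valued extremum is e(T(239, 3)) = 19040, which is strictly less than the density bound 57121/3 since 3 ∤ 239 (the parts of T(239, 3) cannot all be equal).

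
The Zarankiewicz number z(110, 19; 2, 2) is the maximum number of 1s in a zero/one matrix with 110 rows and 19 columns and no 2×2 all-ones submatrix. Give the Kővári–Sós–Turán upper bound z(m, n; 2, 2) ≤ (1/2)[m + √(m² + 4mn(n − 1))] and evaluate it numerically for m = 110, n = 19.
z(110, 19; 2, 2) ≤ (1/2)[110 + √(110² + 4·110·19·18)] = (1/2)[110 + √162580] = 256.6061

Kővári–Sós–Turán: let r_1, ..., r_110 be the row sums and z = Σ r_i the total number of 1s. Each pair of columns can share at most one row with both entries 1 (else a 2×2 all-ones block appears), so Σ_i C(r_i, 2) ≤ C(19, 2) = 171. By convexity Σ_i C(r_i, 2) ≥ 110·C(z/110, 2) = z(z − 110)/(2·110), giving z² − 110z − 110·19·18 ≤ 0 and hence z ≤ (1/2)[110 + √(12100 + 4·37620)] = (1/2)[110 + √162580] ≈ (1/2)(110 + 403.2121) = 256.6061.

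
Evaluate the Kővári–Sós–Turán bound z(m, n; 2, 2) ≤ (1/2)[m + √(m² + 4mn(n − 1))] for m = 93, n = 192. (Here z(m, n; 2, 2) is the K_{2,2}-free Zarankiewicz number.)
z(93, 192; 2, 2) ≤ (1/2)[93 + √(93² + 4·93·192·191)] = (1/2)[93 + √13650633] = 1893.8382

Kővári–Sós–Turán: let r_1, ..., r_93 be the row sums and z = Σ r_i the total number of 1s. Each pair of columns can share at most one row with both entries 1 (else a 2×2 all-ones block appears), so Σ_i C(r_i, 2) ≤ C(192, 2) = 18336. By convexity Σ_i C(r_i, 2) ≥ 93·C(z/93, 2) = z(z − 93)/(2·93), giving z² − 93z − 93·192·191 ≤ 0 and hence z ≤ (1/2)[93 + √(8649 + 4·3410496)] = (1/2)[93 + √13650633] ≈ (1/2)(93 + 3694.6763) = 1893.8382.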